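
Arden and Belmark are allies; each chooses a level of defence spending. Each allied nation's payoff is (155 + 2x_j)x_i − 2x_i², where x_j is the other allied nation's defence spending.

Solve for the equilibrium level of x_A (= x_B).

77.5

Arden's payoff is (155 + 2x_B)x_A − 2x_A².
∂π/∂x_A = 155 + 2x_B − 4x_A = 0, so x_A = 38.75 + 0.5x_B.
Setting x_A = x_B in the reaction function: x_A = 38.75 + 0.5x_A, so x_A = 38.75 / 0.5 = 77.5.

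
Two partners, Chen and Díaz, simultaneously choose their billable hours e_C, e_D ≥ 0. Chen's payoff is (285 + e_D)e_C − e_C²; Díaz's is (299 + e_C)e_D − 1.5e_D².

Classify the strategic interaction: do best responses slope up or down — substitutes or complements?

strategic complements

Expanding Chen's payoff: 285e_C + e_De_C − e_C².
∂π/∂e_C = 285 + e_D − 2e_C = 0, so e_C = 142.5 + 0.5e_D.
The best-response slope de_C/de_D = 0.5 > 0: the reaction function is upward-sloping, so the choices are strategic complements.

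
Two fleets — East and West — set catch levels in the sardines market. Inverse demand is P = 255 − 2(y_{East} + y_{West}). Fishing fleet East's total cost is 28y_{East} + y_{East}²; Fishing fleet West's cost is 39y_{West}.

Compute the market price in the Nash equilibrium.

123.2

Fishing fleet East's profit: π = y_{East}(255 − 2(y_{East} + y_{West})) − 28y_{East} − y_{East}².
∂π/∂y_{East} = 227 − 6y_{East} − 2y_{West} = 0, so y_{East} = 227/6 − (1/3)y_{West}.
For West: ∂π/∂y_{West} = 216 − 4y_{West} − 2y_{East} = 0 ⇒ y_{West} = 54 − 0.5y_{East}.
Substituting the second reaction function into the first: y_{East} = 227/6 − (1/3)(54 − 0.5y_{East}), which gives (5/6)y_{East} = 119/6 ⇒ y_{East} = 23.8.
Then y_{West} = 54 − 0.5·23.8 = 42.1.
Equilibrium price: P = 255 − 2·65.9 = 123.2.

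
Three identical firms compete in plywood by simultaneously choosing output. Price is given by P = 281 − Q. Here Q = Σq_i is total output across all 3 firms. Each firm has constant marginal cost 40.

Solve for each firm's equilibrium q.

60.25

A representative firm's profit is π_i = q_i(281 − Q) − 40q_i, with Q = q_i + Σ_{j≠i} q_j.
First-order condition: 241 − 2q_i − Σ_{j≠i} q_j = 0.
With identical firms, set every q_j = q: then 241 − 2q − 2q = 0, i.e. q = 241/4 = 60.25.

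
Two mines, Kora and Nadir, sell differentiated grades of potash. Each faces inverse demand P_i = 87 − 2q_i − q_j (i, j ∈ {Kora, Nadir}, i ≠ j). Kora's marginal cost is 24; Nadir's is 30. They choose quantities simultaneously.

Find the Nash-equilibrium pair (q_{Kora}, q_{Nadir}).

Mine Kora's profit: π = q_{Kora}(87 − 2q_{Kora} − q_{Nadir}) − 24q_{Kora}.
∂π/∂q_{Kora} = 63 − 4q_{Kora} − q_{Nadir} = 0 ⇒ q_{Kora} = 15.75 − 0.25q_{Nadir}.
Similarly q_{Nadir} = 14.25 − 0.25q_{Kora}.
Solving the two reaction functions simultaneously: (1 − (−0.25)(−0.25))q_{Kora} = 15.75 − 0.25·14.25, so 0.9375q_{Kora} = 12.1875 and q_{Kora} = 13.
Then q_{Nadir} = 14.25 − 0.25·13 = 11.

13, 11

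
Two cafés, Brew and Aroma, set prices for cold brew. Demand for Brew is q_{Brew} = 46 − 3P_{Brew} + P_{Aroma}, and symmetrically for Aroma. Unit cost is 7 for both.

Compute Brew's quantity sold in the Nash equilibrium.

19.2

Brew's profit: π = (P_{Brew} − 7)(46 − 3P_{Brew} + P_{Aroma}).
∂π/∂P_{Brew} = 67 − 6P_{Brew} + P_{Aroma} = 0 ⇒ P_{Brew} = 67/6 + (1/6)P_{Aroma}.
The game is symmetric, so in equilibrium P_{Aroma} = P_{Brew}: the reaction function gives (5/6)P_{Brew} = 67/6, hence P_{Brew} = 13.4.
q_{Brew} = 46 − 3·13.4 + 13.4 = 19.2.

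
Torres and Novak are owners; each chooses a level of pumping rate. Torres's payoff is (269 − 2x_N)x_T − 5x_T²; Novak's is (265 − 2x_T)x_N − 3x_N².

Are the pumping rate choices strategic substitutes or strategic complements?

strategic substitutes

Expanding Torres's payoff: 269x_T − 2x_Nx_T − 5x_T².
∂π/∂x_T = 269 − 2x_N − 10x_T = 0, so x_T = 26.9 − 0.2x_N.
The best-response slope dx_T/dx_N = −0.2 < 0: the reaction function is downward-sloping, so the choices are strategic substitutes.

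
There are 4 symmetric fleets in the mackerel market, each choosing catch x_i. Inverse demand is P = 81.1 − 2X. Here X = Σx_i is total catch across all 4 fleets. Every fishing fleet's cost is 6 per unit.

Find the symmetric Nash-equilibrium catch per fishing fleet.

A representative fishing fleet's profit is π_i = x_i(81.1 − 2X) − 6x_i, with X = x_i + Σ_{j≠i} x_j.
First-order condition: 75.1 − 4x_i − 2Σ_{j≠i} x_j = 0.
With identical fishing fleets, set every x_j = x: then 75.1 − 4x − 6x = 0, i.e. x = 75.1/10 = 7.51.

7.51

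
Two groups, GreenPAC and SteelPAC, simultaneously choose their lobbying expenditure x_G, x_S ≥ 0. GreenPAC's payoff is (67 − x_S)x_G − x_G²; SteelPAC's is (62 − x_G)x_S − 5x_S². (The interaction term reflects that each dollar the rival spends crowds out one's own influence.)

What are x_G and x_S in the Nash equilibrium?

32, 3

Expanding GreenPAC's payoff: 67x_G − x_Sx_G − x_G².
∂π/∂x_G = 67 − x_S − 2x_G = 0, so x_G = 33.5 − 0.5x_S.
Likewise for SteelPAC: x_S = 6.2 − 0.1x_G.
Plugging x_S into GreenPAC's best response: x_G = 33.5 − 0.5(6.2 − 0.1x_G) ⇒ 0.95x_G = 30.4, so x_G = 32.
Then x_S = 6.2 − 0.1·32 = 3.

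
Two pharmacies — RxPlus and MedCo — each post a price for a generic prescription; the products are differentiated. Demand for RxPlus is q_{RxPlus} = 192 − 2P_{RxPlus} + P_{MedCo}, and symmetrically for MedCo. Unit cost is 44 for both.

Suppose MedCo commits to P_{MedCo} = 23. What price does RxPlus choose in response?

RxPlus's profit: π = (P_{RxPlus} − 44)(192 − 2P_{RxPlus} + P_{MedCo}).
∂π/∂P_{RxPlus} = 280 − 4P_{RxPlus} + P_{MedCo} = 0 ⇒ P_{RxPlus} = 70 + 0.25P_{MedCo}.
At P_{MedCo} = 23: P_{RxPlus} = 70 + 0.25·23 = 75.75.

75.75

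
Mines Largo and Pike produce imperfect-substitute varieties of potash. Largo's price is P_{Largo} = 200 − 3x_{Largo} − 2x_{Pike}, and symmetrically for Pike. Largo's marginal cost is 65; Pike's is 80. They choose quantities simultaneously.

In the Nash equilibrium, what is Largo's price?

Mine Largo's profit: π = x_{Largo}(200 − 3x_{Largo} − 2x_{Pike}) − 65x_{Largo}.
∂π/∂x_{Largo} = 135 − 6x_{Largo} − 2x_{Pike} = 0 ⇒ x_{Largo} = 22.5 − (1/3)x_{Pike}.
Similarly x_{Pike} = 20 − (1/3)x_{Largo}.
Substituting the second reaction function into the first: x_{Largo} = 22.5 − (1/3)(20 − (1/3)x_{Largo}), which gives (8/9)x_{Largo} = 95/6 ⇒ x_{Largo} = 17.8125.
Then x_{Pike} = 20 − (1/3)·17.8125 = 14.0625.
P_{Largo} = 200 − 3·17.8125 − 2·14.0625 = 118.4375.

118.4375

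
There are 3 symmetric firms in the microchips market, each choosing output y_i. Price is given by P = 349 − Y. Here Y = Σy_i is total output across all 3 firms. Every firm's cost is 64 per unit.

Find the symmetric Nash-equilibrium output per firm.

71.25

A representative firm's profit is π_i = y_i(349 − Y) − 64y_i, with Y = y_i + Σ_{j≠i} y_j.
First-order condition: 285 − 2y_i − Σ_{j≠i} y_j = 0.
In a symmetric equilibrium every firm chooses the same y, so Σ_{j≠i} y_j = 2y. The condition becomes 285 − 4y = 0, giving y = 285/4 = 71.25.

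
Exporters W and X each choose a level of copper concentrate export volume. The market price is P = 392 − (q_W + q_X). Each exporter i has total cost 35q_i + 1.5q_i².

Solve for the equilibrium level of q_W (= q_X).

Exporter W's profit: π = q_W(392 − (q_W + q_X)) − 35q_W − 1.5q_W².
∂π/∂q_W = 357 − 5q_W − q_X = 0, so q_W = 71.4 − 0.2q_X.
The game is symmetric, so in equilibrium q_X = q_W: the reaction function gives 1.2q_W = 71.4, hence q_W = 59.5.

59.5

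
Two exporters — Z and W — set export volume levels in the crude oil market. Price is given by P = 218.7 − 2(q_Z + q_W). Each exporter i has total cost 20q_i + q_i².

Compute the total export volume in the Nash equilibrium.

49.675

Exporter Z's profit: π = q_Z(218.7 − 2(q_Z + q_W)) − 20q_Z − q_Z².
∂π/∂q_Z = 198.7 − 6q_Z − 2q_W = 0, so q_Z = 1987/60 − (1/3)q_W.
Setting q_Z = q_W in the reaction function: q_Z = 1987/60 − (1/3)q_Z, so q_Z = (1987/60) / (4/3) = 24.8375.
Total export volume: 24.8375 + 24.8375 = 49.675.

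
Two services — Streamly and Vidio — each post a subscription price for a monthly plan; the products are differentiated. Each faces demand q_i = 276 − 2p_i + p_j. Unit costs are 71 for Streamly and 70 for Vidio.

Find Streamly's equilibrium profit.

Streamly's profit: π = (p_{Streamly} − 71)(276 − 2p_{Streamly} + p_{Vidio}).
∂π/∂p_{Streamly} = 418 − 4p_{Streamly} + p_{Vidio} = 0 ⇒ p_{Streamly} = 104.5 + 0.25p_{Vidio}.
Similarly p_{Vidio} = 104 + 0.25p_{Streamly}.
Substituting the second reaction function into the first: p_{Streamly} = 104.5 + 0.25(104 + 0.25p_{Streamly}), which gives 0.9375p_{Streamly} = 130.5 ⇒ p_{Streamly} = 139.2.
Then p_{Vidio} = 104 + 0.25·139.2 = 138.8.
q_{Streamly} = 276 − 2·139.2 + 138.8 = 136.4.
Profit = (139.2 − 71)·136.4 = 9302.48.

9302.48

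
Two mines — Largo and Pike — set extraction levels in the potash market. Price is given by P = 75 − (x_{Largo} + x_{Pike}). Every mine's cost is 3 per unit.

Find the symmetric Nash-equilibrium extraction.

Mine Largo's profit: π = x_{Largo}(75 − (x_{Largo} + x_{Pike})) − 3x_{Largo}.
∂π/∂x_{Largo} = 72 − 2x_{Largo} − x_{Pike} = 0, so x_{Largo} = 36 − 0.5x_{Pike}.
By symmetry x_{Pike} = x_{Largo}; substituting into the reaction function, 1.5x_{Largo} = 36 and x_{Largo} = 24.

24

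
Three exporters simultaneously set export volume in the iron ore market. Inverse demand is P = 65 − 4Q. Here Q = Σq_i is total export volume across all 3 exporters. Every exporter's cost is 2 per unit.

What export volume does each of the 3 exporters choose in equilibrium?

3.9375

A representative exporter's profit is π_i = q_i(65 − 4Q) − 2q_i, with Q = q_i + Σ_{j≠i} q_j.
First-order condition: 63 − 8q_i − 4Σ_{j≠i} q_j = 0.
Imposing symmetry (q_j = q for all j) turns Σ_{j≠i} q_j into 2q, so 63 = 16q and q = 3.9375.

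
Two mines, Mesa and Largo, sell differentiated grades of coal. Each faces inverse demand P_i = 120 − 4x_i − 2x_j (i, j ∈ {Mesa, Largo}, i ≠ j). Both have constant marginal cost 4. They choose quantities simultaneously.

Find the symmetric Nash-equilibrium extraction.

Mine Mesa's profit: π = x_{Mesa}(120 − 4x_{Mesa} − 2x_{Largo}) − 4x_{Mesa}.
∂π/∂x_{Mesa} = 116 − 8x_{Mesa} − 2x_{Largo} = 0 ⇒ x_{Mesa} = 14.5 − 0.25x_{Largo}.
Setting x_{Mesa} = x_{Largo} in the reaction function: x_{Mesa} = 14.5 − 0.25x_{Mesa}, so x_{Mesa} = 14.5 / 1.25 = 11.6.

11.6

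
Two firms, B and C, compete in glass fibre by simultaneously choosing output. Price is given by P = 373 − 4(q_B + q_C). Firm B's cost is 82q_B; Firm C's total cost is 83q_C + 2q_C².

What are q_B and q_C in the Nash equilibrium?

29.15, 14.45

Firm B's profit: π = q_B(373 − 4(q_B + q_C)) − 82q_B.
∂π/∂q_B = 291 − 8q_B − 4q_C = 0, so q_B = 36.375 − 0.5q_C.
For C: ∂π/∂q_C = 290 − 12q_C − 4q_B = 0 ⇒ q_C = 145/6 − (1/3)q_B.
Plugging q_C into B's best response: q_B = 36.375 − 0.5(145/6 − (1/3)q_B) ⇒ (5/6)q_B = 583/24, so q_B = 29.15.
Then q_C = 145/6 − (1/3)·29.15 = 14.45.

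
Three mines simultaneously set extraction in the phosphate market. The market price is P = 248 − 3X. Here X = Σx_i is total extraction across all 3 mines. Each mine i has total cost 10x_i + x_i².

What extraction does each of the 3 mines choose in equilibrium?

A representative mine's profit is π_i = x_i(248 − 3X) − 10x_i − x_i², with X = x_i + Σ_{j≠i} x_j.
First-order condition: 238 − 8x_i − 3Σ_{j≠i} x_j = 0.
In a symmetric equilibrium every mine chooses the same x, so Σ_{j≠i} x_j = 2x. The condition becomes 238 − 14x = 0, giving x = 238/14 = 17.

17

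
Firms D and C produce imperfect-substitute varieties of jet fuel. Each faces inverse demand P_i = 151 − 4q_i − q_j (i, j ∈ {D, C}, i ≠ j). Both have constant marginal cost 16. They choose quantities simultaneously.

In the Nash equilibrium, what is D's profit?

900

Firm D's profit: π = q_D(151 − 4q_D − q_C) − 16q_D.
∂π/∂q_D = 135 − 8q_D − q_C = 0 ⇒ q_D = 16.875 − 0.125q_C.
The game is symmetric, so in equilibrium q_C = q_D: the reaction function gives 1.125q_D = 16.875, hence q_D = 15.
P_D = 151 − 4·15 − 15 = 76.
Profit = (76 − 16)·15 = 900.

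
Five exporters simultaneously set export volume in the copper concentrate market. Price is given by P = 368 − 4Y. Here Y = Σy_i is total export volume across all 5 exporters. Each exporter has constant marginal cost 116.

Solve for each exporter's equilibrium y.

10.5

A representative exporter's profit is π_i = y_i(368 − 4Y) − 116y_i, with Y = y_i + Σ_{j≠i} y_j.
First-order condition: 252 − 8y_i − 4Σ_{j≠i} y_j = 0.
With identical exporters, set every y_j = y: then 252 − 8y − 16y = 0, i.e. y = 252/24 = 10.5.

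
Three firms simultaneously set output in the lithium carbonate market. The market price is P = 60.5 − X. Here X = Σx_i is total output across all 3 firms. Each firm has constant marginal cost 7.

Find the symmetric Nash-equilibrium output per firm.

13.375

A representative firm's profit is π_i = x_i(60.5 − X) − 7x_i, with X = x_i + Σ_{j≠i} x_j.
First-order condition: 53.5 − 2x_i − Σ_{j≠i} x_j = 0.
In a symmetric equilibrium every firm chooses the same x, so Σ_{j≠i} x_j = 2x. The condition becomes 53.5 − 4x = 0, giving x = 53.5/4 = 13.375.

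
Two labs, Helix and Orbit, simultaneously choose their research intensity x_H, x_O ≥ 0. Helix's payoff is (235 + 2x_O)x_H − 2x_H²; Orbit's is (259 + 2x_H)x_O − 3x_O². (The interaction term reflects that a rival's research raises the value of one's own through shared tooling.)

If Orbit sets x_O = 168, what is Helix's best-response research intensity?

Expanding Helix's payoff: 235x_H + 2x_Ox_H − 2x_H².
∂π/∂x_H = 235 + 2x_O − 4x_H = 0, so x_H = 58.75 + 0.5x_O.
At x_O = 168: x_H = 58.75 + 0.5·168 = 142.75.

142.75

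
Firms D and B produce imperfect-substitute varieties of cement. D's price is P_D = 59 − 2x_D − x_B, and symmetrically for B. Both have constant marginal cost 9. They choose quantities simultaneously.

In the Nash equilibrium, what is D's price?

29

Firm D's profit: π = x_D(59 − 2x_D − x_B) − 9x_D.
∂π/∂x_D = 50 − 4x_D − x_B = 0 ⇒ x_D = 12.5 − 0.25x_B.
By symmetry x_B = x_D; substituting into the reaction function, 1.25x_D = 12.5 and x_D = 10.
P_D = 59 − 2·10 − 10 = 29.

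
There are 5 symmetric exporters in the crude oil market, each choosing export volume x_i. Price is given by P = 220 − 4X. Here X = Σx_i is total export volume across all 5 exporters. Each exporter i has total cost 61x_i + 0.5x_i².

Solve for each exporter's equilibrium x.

6.36

A representative exporter's profit is π_i = x_i(220 − 4X) − 61x_i − 0.5x_i², with X = x_i + Σ_{j≠i} x_j.
First-order condition: 159 − 9x_i − 4Σ_{j≠i} x_j = 0.
With identical exporters, set every x_j = x: then 159 − 9x − 16x = 0, i.e. x = 159/25 = 6.36.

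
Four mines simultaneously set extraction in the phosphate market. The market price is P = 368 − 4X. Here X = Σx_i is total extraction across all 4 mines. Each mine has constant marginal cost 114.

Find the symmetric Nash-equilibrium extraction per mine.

12.7

A representative mine's profit is π_i = x_i(368 − 4X) − 114x_i, with X = x_i + Σ_{j≠i} x_j.
First-order condition: 254 − 8x_i − 4Σ_{j≠i} x_j = 0.
With identical mines, set every x_j = x: then 254 − 8x − 12x = 0, i.e. x = 254/20 = 12.7.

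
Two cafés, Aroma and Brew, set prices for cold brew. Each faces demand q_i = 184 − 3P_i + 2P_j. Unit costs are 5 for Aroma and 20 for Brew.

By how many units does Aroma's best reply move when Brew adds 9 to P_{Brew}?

Aroma's profit: π = (P_{Aroma} − 5)(184 − 3P_{Aroma} + 2P_{Brew}).
∂π/∂P_{Aroma} = 199 − 6P_{Aroma} + 2P_{Brew} = 0 ⇒ P_{Aroma} = 199/6 + (1/3)P_{Brew}.
The reaction-function slope is 1/3, so a 9-unit rise in P_{Brew} moves P_{Aroma} by 1/3 × 9 = 3. Aroma's best response rises — the actions are strategic complements.

3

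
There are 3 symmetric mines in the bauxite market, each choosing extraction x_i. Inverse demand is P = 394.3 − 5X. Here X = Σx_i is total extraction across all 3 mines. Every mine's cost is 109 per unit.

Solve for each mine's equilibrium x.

A representative mine's profit is π_i = x_i(394.3 − 5X) − 109x_i, with X = x_i + Σ_{j≠i} x_j.
First-order condition: 285.3 − 10x_i − 5Σ_{j≠i} x_j = 0.
Imposing symmetry (x_j = x for all j) turns Σ_{j≠i} x_j into 2x, so 285.3 = 20x and x = 14.265.

14.265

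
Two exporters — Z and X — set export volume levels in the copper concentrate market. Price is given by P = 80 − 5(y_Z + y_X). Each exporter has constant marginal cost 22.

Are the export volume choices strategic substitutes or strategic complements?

Exporter Z's profit: π = y_Z(80 − 5(y_Z + y_X)) − 22y_Z.
∂π/∂y_Z = 58 − 10y_Z − 5y_X = 0, so y_Z = 5.8 − 0.5y_X.
The best-response slope dy_Z/dy_X = −0.5 < 0: the reaction function is downward-sloping, so the choices are strategic substitutes.

strategic substitutes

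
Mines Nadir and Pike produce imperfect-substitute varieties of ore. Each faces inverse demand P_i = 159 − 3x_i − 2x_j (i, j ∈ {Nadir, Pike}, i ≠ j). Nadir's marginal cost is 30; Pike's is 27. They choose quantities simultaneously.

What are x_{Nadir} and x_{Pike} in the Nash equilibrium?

Mine Nadir's profit: π = x_{Nadir}(159 − 3x_{Nadir} − 2x_{Pike}) − 30x_{Nadir}.
∂π/∂x_{Nadir} = 129 − 6x_{Nadir} − 2x_{Pike} = 0 ⇒ x_{Nadir} = 21.5 − (1/3)x_{Pike}.
Similarly x_{Pike} = 22 − (1/3)x_{Nadir}.
Solving the two reaction functions simultaneously: (1 − (−1/3)(−1/3))x_{Nadir} = 21.5 − (1/3)·22, so (8/9)x_{Nadir} = 85/6 and x_{Nadir} = 15.9375.
Then x_{Pike} = 22 − (1/3)·15.9375 = 16.6875.

15.9375, 16.6875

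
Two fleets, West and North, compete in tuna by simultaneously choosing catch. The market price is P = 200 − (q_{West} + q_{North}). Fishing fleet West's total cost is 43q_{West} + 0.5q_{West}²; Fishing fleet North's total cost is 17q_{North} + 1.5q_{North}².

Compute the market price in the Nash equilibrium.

129

Fishing fleet West's profit: π = q_{West}(200 − (q_{West} + q_{North})) − 43q_{West} − 0.5q_{West}².
∂π/∂q_{West} = 157 − 3q_{West} − q_{North} = 0, so q_{West} = 157/3 − (1/3)q_{North}.
For North: ∂π/∂q_{North} = 183 − 5q_{North} − q_{West} = 0 ⇒ q_{North} = 36.6 − 0.2q_{West}.
Substituting the second reaction function into the first: q_{West} = 157/3 − (1/3)(36.6 − 0.2q_{West}), which gives (14/15)q_{West} = 602/15 ⇒ q_{West} = 43.
Then q_{North} = 36.6 − 0.2·43 = 28.
Equilibrium price: P = 200 − 71 = 129.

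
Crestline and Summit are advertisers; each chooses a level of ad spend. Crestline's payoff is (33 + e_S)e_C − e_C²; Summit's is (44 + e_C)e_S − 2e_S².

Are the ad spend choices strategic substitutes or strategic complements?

Expanding Crestline's payoff: 33e_C + e_Se_C − e_C².
∂π/∂e_C = 33 + e_S − 2e_C = 0, so e_C = 16.5 + 0.5e_S.
The best-response slope de_C/de_S = 0.5 > 0: the reaction function is upward-sloping, so the choices are strategic complements.

strategic complements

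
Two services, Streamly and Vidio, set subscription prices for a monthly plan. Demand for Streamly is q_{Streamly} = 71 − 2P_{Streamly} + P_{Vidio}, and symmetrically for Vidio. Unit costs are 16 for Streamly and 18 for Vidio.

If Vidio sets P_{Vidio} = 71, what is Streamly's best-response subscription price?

Streamly's profit: π = (P_{Streamly} − 16)(71 − 2P_{Streamly} + P_{Vidio}).
∂π/∂P_{Streamly} = 103 − 4P_{Streamly} + P_{Vidio} = 0 ⇒ P_{Streamly} = 25.75 + 0.25P_{Vidio}.
At P_{Vidio} = 71: P_{Streamly} = 25.75 + 0.25·71 = 43.5.

43.5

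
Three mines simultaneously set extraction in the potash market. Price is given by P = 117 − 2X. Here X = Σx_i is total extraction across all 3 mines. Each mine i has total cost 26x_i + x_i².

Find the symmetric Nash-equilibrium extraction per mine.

9.1

A representative mine's profit is π_i = x_i(117 − 2X) − 26x_i − x_i², with X = x_i + Σ_{j≠i} x_j.
First-order condition: 91 − 6x_i − 2Σ_{j≠i} x_j = 0.
With identical mines, set every x_j = x: then 91 − 6x − 4x = 0, i.e. x = 91/10 = 9.1.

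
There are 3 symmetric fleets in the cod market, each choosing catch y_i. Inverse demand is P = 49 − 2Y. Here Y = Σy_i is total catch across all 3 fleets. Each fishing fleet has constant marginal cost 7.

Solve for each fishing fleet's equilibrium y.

A representative fishing fleet's profit is π_i = y_i(49 − 2Y) − 7y_i, with Y = y_i + Σ_{j≠i} y_j.
First-order condition: 42 − 4y_i − 2Σ_{j≠i} y_j = 0.
With identical fishing fleets, set every y_j = y: then 42 − 4y − 4y = 0, i.e. y = 42/8 = 5.25.

5.25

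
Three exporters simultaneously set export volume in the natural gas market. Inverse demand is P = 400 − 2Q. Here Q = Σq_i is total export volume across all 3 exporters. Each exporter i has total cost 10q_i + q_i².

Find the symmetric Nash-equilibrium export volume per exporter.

A representative exporter's profit is π_i = q_i(400 − 2Q) − 10q_i − q_i², with Q = q_i + Σ_{j≠i} q_j.
First-order condition: 390 − 6q_i − 2Σ_{j≠i} q_j = 0.
In a symmetric equilibrium every exporter chooses the same q, so Σ_{j≠i} q_j = 2q. The condition becomes 390 − 10q = 0, giving q = 390/10 = 39.

39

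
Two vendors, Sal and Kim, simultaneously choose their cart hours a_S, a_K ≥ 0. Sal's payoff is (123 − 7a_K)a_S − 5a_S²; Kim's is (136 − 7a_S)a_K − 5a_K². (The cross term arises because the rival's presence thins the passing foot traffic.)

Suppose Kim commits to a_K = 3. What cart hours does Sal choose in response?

10.2

Expanding Sal's payoff: 123a_S − 7a_Ka_S − 5a_S².
∂π/∂a_S = 123 − 7a_K − 10a_S = 0, so a_S = 12.3 − 0.7a_K.
At a_K = 3: a_S = 12.3 − 0.7·3 = 10.2.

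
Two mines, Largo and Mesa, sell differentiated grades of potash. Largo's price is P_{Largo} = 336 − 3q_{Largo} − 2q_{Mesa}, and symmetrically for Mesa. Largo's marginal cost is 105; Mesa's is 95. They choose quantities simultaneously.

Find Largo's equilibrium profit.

Mine Largo's profit: π = q_{Largo}(336 − 3q_{Largo} − 2q_{Mesa}) − 105q_{Largo}.
∂π/∂q_{Largo} = 231 − 6q_{Largo} − 2q_{Mesa} = 0 ⇒ q_{Largo} = 38.5 − (1/3)q_{Mesa}.
Similarly q_{Mesa} = 241/6 − (1/3)q_{Largo}.
Solving the two reaction functions simultaneously: (1 − (−1/3)(−1/3))q_{Largo} = 38.5 − (1/3)·(241/6), so (8/9)q_{Largo} = 226/9 and q_{Largo} = 28.25.
Then q_{Mesa} = 241/6 − (1/3)·28.25 = 30.75.
P_{Largo} = 336 − 3·28.25 − 2·30.75 = 189.75.
Profit = (189.75 − 105)·28.25 = 2394.1875.

2394.1875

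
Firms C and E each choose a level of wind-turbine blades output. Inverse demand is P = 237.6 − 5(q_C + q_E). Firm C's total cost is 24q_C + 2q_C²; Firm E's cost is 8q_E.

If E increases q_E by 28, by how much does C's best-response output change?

-10

Firm C's profit: π = q_C(237.6 − 5(q_C + q_E)) − 24q_C − 2q_C².
∂π/∂q_C = 213.6 − 14q_C − 5q_E = 0, so q_C = 534/35 − (5/14)q_E.
The reaction-function slope is −5/14, so a 28-unit rise in q_E moves q_C by −5/14 × 28 = −10. C's best response falls — the actions are strategic substitutes.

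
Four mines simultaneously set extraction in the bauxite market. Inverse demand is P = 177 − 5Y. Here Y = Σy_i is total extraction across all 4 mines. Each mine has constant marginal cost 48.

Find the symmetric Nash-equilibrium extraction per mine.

5.16

A representative mine's profit is π_i = y_i(177 − 5Y) − 48y_i, with Y = y_i + Σ_{j≠i} y_j.
First-order condition: 129 − 10y_i − 5Σ_{j≠i} y_j = 0.
In a symmetric equilibrium every mine chooses the same y, so Σ_{j≠i} y_j = 3y. The condition becomes 129 − 25y = 0, giving y = 129/25 = 5.16.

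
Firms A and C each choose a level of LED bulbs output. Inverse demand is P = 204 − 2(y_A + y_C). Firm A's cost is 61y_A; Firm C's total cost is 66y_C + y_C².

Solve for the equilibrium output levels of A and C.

29.1, 13.3

Firm A's profit: π = y_A(204 − 2(y_A + y_C)) − 61y_A.
∂π/∂y_A = 143 − 4y_A − 2y_C = 0, so y_A = 35.75 − 0.5y_C.
For C: ∂π/∂y_C = 138 − 6y_C − 2y_A = 0 ⇒ y_C = 23 − (1/3)y_A.
Solving the two reaction functions simultaneously: (1 − (−0.5)(−1/3))y_A = 35.75 − 0.5·23, so (5/6)y_A = 24.25 and y_A = 29.1.
Then y_C = 23 − (1/3)·29.1 = 13.3.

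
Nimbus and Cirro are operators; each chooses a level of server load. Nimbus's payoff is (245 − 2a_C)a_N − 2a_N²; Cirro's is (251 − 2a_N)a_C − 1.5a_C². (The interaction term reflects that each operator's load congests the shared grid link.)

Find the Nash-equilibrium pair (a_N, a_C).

29.125, 64.25

Expanding Nimbus's payoff: 245a_N − 2a_Ca_N − 2a_N².
∂π/∂a_N = 245 − 2a_C − 4a_N = 0, so a_N = 61.25 − 0.5a_C.
Likewise for Cirro: a_C = 251/3 − (2/3)a_N.
Solving the two reaction functions simultaneously: (1 − (−0.5)(−2/3))a_N = 61.25 − 0.5·(251/3), so (2/3)a_N = 233/12 and a_N = 29.125.
Then a_C = 251/3 − (2/3)·29.125 = 64.25.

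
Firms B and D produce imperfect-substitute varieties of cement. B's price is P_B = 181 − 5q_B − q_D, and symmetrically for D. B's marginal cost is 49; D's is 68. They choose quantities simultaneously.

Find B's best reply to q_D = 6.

12.6

Firm B's profit: π = q_B(181 − 5q_B − q_D) − 49q_B.
∂π/∂q_B = 132 − 10q_B − q_D = 0 ⇒ q_B = 13.2 − 0.1q_D.
At q_D = 6: q_B = 13.2 − 0.1·6 = 12.6.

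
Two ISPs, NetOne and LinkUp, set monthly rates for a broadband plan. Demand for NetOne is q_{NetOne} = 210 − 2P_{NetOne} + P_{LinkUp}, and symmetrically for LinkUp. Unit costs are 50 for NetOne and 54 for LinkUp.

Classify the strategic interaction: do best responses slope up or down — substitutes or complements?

NetOne's profit: π = (P_{NetOne} − 50)(210 − 2P_{NetOne} + P_{LinkUp}).
∂π/∂P_{NetOne} = 310 − 4P_{NetOne} + P_{LinkUp} = 0 ⇒ P_{NetOne} = 77.5 + 0.25P_{LinkUp}.
The best-response slope dP_{NetOne}/dP_{LinkUp} = 0.25 > 0: the reaction function is upward-sloping, so the choices are strategic complements.

strategic complements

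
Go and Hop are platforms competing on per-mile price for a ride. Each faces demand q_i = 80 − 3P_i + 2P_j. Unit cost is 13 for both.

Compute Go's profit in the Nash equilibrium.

Go's profit: π = (P_{Go} − 13)(80 − 3P_{Go} + 2P_{Hop}).
∂π/∂P_{Go} = 119 − 6P_{Go} + 2P_{Hop} = 0 ⇒ P_{Go} = 119/6 + (1/3)P_{Hop}.
By symmetry P_{Hop} = P_{Go}; substituting into the reaction function, (2/3)P_{Go} = 119/6 and P_{Go} = 29.75.
q_{Go} = 80 − 3·29.75 + 2·29.75 = 50.25.
Profit = (29.75 − 13)·50.25 = 841.6875.

841.6875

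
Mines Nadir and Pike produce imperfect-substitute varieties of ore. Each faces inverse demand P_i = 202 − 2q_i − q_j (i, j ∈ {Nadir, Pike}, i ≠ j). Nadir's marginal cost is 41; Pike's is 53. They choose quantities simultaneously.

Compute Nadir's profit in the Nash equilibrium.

Mine Nadir's profit: π = q_{Nadir}(202 − 2q_{Nadir} − q_{Pike}) − 41q_{Nadir}.
∂π/∂q_{Nadir} = 161 − 4q_{Nadir} − q_{Pike} = 0 ⇒ q_{Nadir} = 40.25 − 0.25q_{Pike}.
Similarly q_{Pike} = 37.25 − 0.25q_{Nadir}.
Substituting the second reaction function into the first: q_{Nadir} = 40.25 − 0.25(37.25 − 0.25q_{Nadir}), which gives 0.9375q_{Nadir} = 30.9375 ⇒ q_{Nadir} = 33.
Then q_{Pike} = 37.25 − 0.25·33 = 29.
P_{Nadir} = 202 − 2·33 − 29 = 107.
Profit = (107 − 41)·33 = 2178.

2178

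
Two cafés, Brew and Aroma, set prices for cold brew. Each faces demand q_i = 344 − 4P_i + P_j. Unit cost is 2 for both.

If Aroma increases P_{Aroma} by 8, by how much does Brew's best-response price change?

1

Brew's profit: π = (P_{Brew} − 2)(344 − 4P_{Brew} + P_{Aroma}).
∂π/∂P_{Brew} = 352 − 8P_{Brew} + P_{Aroma} = 0 ⇒ P_{Brew} = 44 + 0.125P_{Aroma}.
The reaction-function slope is 0.125, so an 8-unit rise in P_{Aroma} moves P_{Brew} by 0.125 × 8 = 1. Brew's best response rises — the actions are strategic complements.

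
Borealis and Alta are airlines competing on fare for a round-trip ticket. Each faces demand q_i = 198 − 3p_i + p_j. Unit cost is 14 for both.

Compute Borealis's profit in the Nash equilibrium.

3468

Borealis's profit: π = (p_{Borealis} − 14)(198 − 3p_{Borealis} + p_{Alta}).
∂π/∂p_{Borealis} = 240 − 6p_{Borealis} + p_{Alta} = 0 ⇒ p_{Borealis} = 40 + (1/6)p_{Alta}.
By symmetry p_{Alta} = p_{Borealis}; substituting into the reaction function, (5/6)p_{Borealis} = 40 and p_{Borealis} = 48.
q_{Borealis} = 198 − 3·48 + 48 = 102.
Profit = (48 − 14)·102 = 3468.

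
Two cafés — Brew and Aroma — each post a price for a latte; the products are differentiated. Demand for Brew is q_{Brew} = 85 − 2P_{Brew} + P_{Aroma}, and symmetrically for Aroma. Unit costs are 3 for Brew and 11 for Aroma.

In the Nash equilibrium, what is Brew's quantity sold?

Brew's profit: π = (P_{Brew} − 3)(85 − 2P_{Brew} + P_{Aroma}).
∂π/∂P_{Brew} = 91 − 4P_{Brew} + P_{Aroma} = 0 ⇒ P_{Brew} = 22.75 + 0.25P_{Aroma}.
Similarly P_{Aroma} = 26.75 + 0.25P_{Brew}.
Solving the two reaction functions simultaneously: (1 − (0.25)(0.25))P_{Brew} = 22.75 + 0.25·26.75, so 0.9375P_{Brew} = 29.4375 and P_{Brew} = 31.4.
Then P_{Aroma} = 26.75 + 0.25·31.4 = 34.6.
q_{Brew} = 85 − 2·31.4 + 34.6 = 56.8.

56.8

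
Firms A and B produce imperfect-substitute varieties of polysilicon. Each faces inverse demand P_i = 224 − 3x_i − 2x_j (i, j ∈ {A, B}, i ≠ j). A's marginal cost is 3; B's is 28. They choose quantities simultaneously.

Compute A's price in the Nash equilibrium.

Firm A's profit: π = x_A(224 − 3x_A − 2x_B) − 3x_A.
∂π/∂x_A = 221 − 6x_A − 2x_B = 0 ⇒ x_A = 221/6 − (1/3)x_B.
Similarly x_B = 98/3 − (1/3)x_A.
Plugging x_B into A's best response: x_A = 221/6 − (1/3)(98/3 − (1/3)x_A) ⇒ (8/9)x_A = 467/18, so x_A = 29.1875.
Then x_B = 98/3 − (1/3)·29.1875 = 22.9375.
P_A = 224 − 3·29.1875 − 2·22.9375 = 90.5625.

90.5625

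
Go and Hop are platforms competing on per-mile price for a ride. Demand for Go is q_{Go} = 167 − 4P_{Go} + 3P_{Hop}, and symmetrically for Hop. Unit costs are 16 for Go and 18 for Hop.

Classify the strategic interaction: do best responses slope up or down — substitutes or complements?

Go's profit: π = (P_{Go} − 16)(167 − 4P_{Go} + 3P_{Hop}).
∂π/∂P_{Go} = 231 − 8P_{Go} + 3P_{Hop} = 0 ⇒ P_{Go} = 28.875 + 0.375P_{Hop}.
The best-response slope dP_{Go}/dP_{Hop} = 0.375 > 0: the reaction function is upward-sloping, so the choices are strategic complements.

strategic complements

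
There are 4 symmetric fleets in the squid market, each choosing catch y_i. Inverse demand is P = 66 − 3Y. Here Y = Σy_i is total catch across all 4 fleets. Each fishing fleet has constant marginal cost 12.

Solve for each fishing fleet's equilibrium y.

A representative fishing fleet's profit is π_i = y_i(66 − 3Y) − 12y_i, with Y = y_i + Σ_{j≠i} y_j.
First-order condition: 54 − 6y_i − 3Σ_{j≠i} y_j = 0.
In a symmetric equilibrium every fishing fleet chooses the same y, so Σ_{j≠i} y_j = 3y. The condition becomes 54 − 15y = 0, giving y = 54/15 = 3.6.

3.6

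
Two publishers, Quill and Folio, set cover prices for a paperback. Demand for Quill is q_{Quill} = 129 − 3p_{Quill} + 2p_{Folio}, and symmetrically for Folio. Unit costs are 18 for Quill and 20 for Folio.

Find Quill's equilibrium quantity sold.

Quill's profit: π = (p_{Quill} − 18)(129 − 3p_{Quill} + 2p_{Folio}).
∂π/∂p_{Quill} = 183 − 6p_{Quill} + 2p_{Folio} = 0 ⇒ p_{Quill} = 30.5 + (1/3)p_{Folio}.
Similarly p_{Folio} = 31.5 + (1/3)p_{Quill}.
Plugging p_{Folio} into Quill's best response: p_{Quill} = 30.5 + (1/3)(31.5 + (1/3)p_{Quill}) ⇒ (8/9)p_{Quill} = 41, so p_{Quill} = 46.125.
Then p_{Folio} = 31.5 + (1/3)·46.125 = 46.875.
q_{Quill} = 129 − 3·46.125 + 2·46.875 = 84.375.

84.375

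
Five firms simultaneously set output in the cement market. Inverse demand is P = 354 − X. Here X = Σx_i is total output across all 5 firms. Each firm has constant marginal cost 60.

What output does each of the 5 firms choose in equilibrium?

49

A representative firm's profit is π_i = x_i(354 − X) − 60x_i, with X = x_i + Σ_{j≠i} x_j.
First-order condition: 294 − 2x_i − Σ_{j≠i} x_j = 0.
In a symmetric equilibrium every firm chooses the same x, so Σ_{j≠i} x_j = 4x. The condition becomes 294 − 6x = 0, giving x = 294/6 = 49.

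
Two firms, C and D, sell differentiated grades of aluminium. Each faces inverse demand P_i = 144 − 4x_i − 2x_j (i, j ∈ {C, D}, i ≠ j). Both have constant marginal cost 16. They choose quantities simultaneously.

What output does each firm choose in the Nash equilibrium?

12.8

Firm C's profit: π = x_C(144 − 4x_C − 2x_D) − 16x_C.
∂π/∂x_C = 128 − 8x_C − 2x_D = 0 ⇒ x_C = 16 − 0.25x_D.
By symmetry x_D = x_C; substituting into the reaction function, 1.25x_C = 16 and x_C = 12.8.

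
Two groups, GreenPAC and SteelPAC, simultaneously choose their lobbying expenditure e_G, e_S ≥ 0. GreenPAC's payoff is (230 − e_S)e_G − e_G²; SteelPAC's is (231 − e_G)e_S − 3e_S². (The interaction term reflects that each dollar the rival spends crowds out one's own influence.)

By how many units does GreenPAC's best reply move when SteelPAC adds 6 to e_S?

Expanding GreenPAC's payoff: 230e_G − e_Se_G − e_G².
∂π/∂e_G = 230 − e_S − 2e_G = 0, so e_G = 115 − 0.5e_S.
The reaction-function slope is −0.5, so a 6-unit rise in e_S moves e_G by −0.5 × 6 = −3. GreenPAC's best response falls — the actions are strategic substitutes.

-3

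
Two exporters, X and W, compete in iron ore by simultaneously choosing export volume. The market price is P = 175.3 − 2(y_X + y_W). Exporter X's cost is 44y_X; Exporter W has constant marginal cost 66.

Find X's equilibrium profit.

Exporter X's profit: π = y_X(175.3 − 2(y_X + y_W)) − 44y_X.
∂π/∂y_X = 131.3 − 4y_X − 2y_W = 0, so y_X = 32.825 − 0.5y_W.
By the same steps for W: y_W = 27.325 − 0.5y_X.
Solving the two reaction functions simultaneously: (1 − (−0.5)(−0.5))y_X = 32.825 − 0.5·27.325, so 0.75y_X = 19.1625 and y_X = 25.55.
Then y_W = 27.325 − 0.5·25.55 = 14.55.
Price P = 175.3 − 2·40.1 = 95.1.
X's profit: (95.1 − 44)·25.55 = 1305.605.

1305.605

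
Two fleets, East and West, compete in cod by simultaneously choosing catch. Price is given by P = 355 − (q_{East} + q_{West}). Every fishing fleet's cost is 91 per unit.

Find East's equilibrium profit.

Fishing fleet East's profit: π = q_{East}(355 − (q_{East} + q_{West})) − 91q_{East}.
∂π/∂q_{East} = 264 − 2q_{East} − q_{West} = 0, so q_{East} = 132 − 0.5q_{West}.
The game is symmetric, so in equilibrium q_{West} = q_{East}: the reaction function gives 1.5q_{East} = 132, hence q_{East} = 88.
Price P = 355 − 176 = 179.
East's profit: (179 − 91)·88 = 7744.

7744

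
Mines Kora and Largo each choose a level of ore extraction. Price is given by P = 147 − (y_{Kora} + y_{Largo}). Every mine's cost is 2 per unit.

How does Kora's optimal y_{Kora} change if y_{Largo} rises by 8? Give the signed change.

-4

Mine Kora's profit: π = y_{Kora}(147 − (y_{Kora} + y_{Largo})) − 2y_{Kora}.
∂π/∂y_{Kora} = 145 − 2y_{Kora} − y_{Largo} = 0, so y_{Kora} = 72.5 − 0.5y_{Largo}.
The reaction-function slope is −0.5, so an 8-unit rise in y_{Largo} moves y_{Kora} by −0.5 × 8 = −4. Kora's best response falls — the actions are strategic substitutes.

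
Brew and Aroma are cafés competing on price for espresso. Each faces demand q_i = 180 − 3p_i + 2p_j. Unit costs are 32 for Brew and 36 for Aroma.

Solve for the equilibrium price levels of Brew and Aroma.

69.75, 71.25

Brew's profit: π = (p_{Brew} − 32)(180 − 3p_{Brew} + 2p_{Aroma}).
∂π/∂p_{Brew} = 276 − 6p_{Brew} + 2p_{Aroma} = 0 ⇒ p_{Brew} = 46 + (1/3)p_{Aroma}.
Similarly p_{Aroma} = 48 + (1/3)p_{Brew}.
Substituting the second reaction function into the first: p_{Brew} = 46 + (1/3)(48 + (1/3)p_{Brew}), which gives (8/9)p_{Brew} = 62 ⇒ p_{Brew} = 69.75.
Then p_{Aroma} = 48 + (1/3)·69.75 = 71.25.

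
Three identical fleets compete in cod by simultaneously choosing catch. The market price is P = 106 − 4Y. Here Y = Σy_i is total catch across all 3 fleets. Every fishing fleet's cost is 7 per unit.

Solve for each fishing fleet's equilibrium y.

6.1875

A representative fishing fleet's profit is π_i = y_i(106 − 4Y) − 7y_i, with Y = y_i + Σ_{j≠i} y_j.
First-order condition: 99 − 8y_i − 4Σ_{j≠i} y_j = 0.
Imposing symmetry (y_j = y for all j) turns Σ_{j≠i} y_j into 2y, so 99 = 16y and y = 6.1875.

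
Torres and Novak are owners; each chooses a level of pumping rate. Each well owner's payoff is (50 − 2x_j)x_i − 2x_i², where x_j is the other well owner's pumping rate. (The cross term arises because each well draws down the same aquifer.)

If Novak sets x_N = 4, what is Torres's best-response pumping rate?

10.5

Torres's payoff is (50 − 2x_N)x_T − 2x_T².
∂π/∂x_T = 50 − 2x_N − 4x_T = 0, so x_T = 12.5 − 0.5x_N.
At x_N = 4: x_T = 12.5 − 0.5·4 = 10.5.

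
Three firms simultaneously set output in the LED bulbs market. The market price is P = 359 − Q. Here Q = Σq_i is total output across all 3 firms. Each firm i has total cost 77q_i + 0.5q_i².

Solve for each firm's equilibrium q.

56.4

A representative firm's profit is π_i = q_i(359 − Q) − 77q_i − 0.5q_i², with Q = q_i + Σ_{j≠i} q_j.
First-order condition: 282 − 3q_i − Σ_{j≠i} q_j = 0.
With identical firms, set every q_j = q: then 282 − 3q − 2q = 0, i.e. q = 282/5 = 56.4.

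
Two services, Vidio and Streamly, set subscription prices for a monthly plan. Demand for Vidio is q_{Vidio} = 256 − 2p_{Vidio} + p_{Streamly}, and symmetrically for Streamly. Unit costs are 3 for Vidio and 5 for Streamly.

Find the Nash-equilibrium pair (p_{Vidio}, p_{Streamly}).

Vidio's profit: π = (p_{Vidio} − 3)(256 − 2p_{Vidio} + p_{Streamly}).
∂π/∂p_{Vidio} = 262 − 4p_{Vidio} + p_{Streamly} = 0 ⇒ p_{Vidio} = 65.5 + 0.25p_{Streamly}.
Similarly p_{Streamly} = 66.5 + 0.25p_{Vidio}.
Plugging p_{Streamly} into Vidio's best response: p_{Vidio} = 65.5 + 0.25(66.5 + 0.25p_{Vidio}) ⇒ 0.9375p_{Vidio} = 82.125, so p_{Vidio} = 87.6.
Then p_{Streamly} = 66.5 + 0.25·87.6 = 88.4.

87.6, 88.4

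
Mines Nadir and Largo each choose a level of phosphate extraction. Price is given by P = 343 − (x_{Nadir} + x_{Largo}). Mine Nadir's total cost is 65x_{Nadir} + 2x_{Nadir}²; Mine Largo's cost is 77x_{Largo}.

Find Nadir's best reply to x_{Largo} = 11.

44.5

Mine Nadir's profit: π = x_{Nadir}(343 − (x_{Nadir} + x_{Largo})) − 65x_{Nadir} − 2x_{Nadir}².
∂π/∂x_{Nadir} = 278 − 6x_{Nadir} − x_{Largo} = 0, so x_{Nadir} = 139/3 − (1/6)x_{Largo}.
At x_{Largo} = 11: x_{Nadir} = 139/3 − (1/6)·11 = 44.5.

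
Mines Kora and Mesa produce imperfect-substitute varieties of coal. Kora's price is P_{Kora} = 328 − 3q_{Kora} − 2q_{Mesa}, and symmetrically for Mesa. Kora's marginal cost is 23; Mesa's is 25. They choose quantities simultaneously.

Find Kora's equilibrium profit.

4389.1875

Mine Kora's profit: π = q_{Kora}(328 − 3q_{Kora} − 2q_{Mesa}) − 23q_{Kora}.
∂π/∂q_{Kora} = 305 − 6q_{Kora} − 2q_{Mesa} = 0 ⇒ q_{Kora} = 305/6 − (1/3)q_{Mesa}.
Similarly q_{Mesa} = 50.5 − (1/3)q_{Kora}.
Plugging q_{Mesa} into Kora's best response: q_{Kora} = 305/6 − (1/3)(50.5 − (1/3)q_{Kora}) ⇒ (8/9)q_{Kora} = 34, so q_{Kora} = 38.25.
Then q_{Mesa} = 50.5 − (1/3)·38.25 = 37.75.
P_{Kora} = 328 − 3·38.25 − 2·37.75 = 137.75.
Profit = (137.75 − 23)·38.25 = 4389.1875.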